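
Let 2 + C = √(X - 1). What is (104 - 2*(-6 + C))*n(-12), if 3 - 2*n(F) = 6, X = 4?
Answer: -180 + 3*√3 ≈ -174.80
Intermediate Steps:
n(F) = -3/2 (n(F) = 3/2 - ½*6 = 3/2 - 3 = -3/2)
C = -2 + √3 (C = -2 + √(4 - 1) = -2 + √3 ≈ -0.26795)
(104 - 2*(-6 + C))*n(-12) = (104 - 2*(-6 + (-2 + √3)))*(-3/2) = (104 - 2*(-8 + √3))*(-3/2) = (104 + (16 - 2*√3))*(-3/2) = (120 - 2*√3)*(-3/2) = -180 + 3*√3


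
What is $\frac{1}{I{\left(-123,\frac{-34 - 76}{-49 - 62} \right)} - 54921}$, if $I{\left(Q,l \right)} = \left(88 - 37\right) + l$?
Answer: $- \frac{111}{6090460} \approx -1.8225 \cdot 10^{-5}$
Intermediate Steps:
$I{\left(Q,l \right)} = 51 + l$
$\frac{1}{I{\left(-123,\frac{-34 - 76}{-49 - 62} \right)} - 54921} = \frac{1}{\left(51 + \frac{-34 - 76}{-49 - 62}\right) - 54921} = \frac{1}{\left(51 - \frac{110}{-111}\right) - 54921} = \frac{1}{\left(51 - - \frac{110}{111}\right) - 54921} = \frac{1}{\left(51 + \frac{110}{111}\right) - 54921} = \frac{1}{\frac{5771}{111} - 54921} = \frac{1}{- \frac{6090460}{111}} = - \frac{111}{6090460}$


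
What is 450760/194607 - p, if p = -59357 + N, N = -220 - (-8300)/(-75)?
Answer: 11616088507/194607 ≈ 59690.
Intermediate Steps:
N = -992/3 (N = -220 - (-8300)*(-1)/75 = -220 - 83*4/3 = -220 - 332/3 = -992/3 ≈ -330.67)
p = -179063/3 (p = -59357 - 992/3 = -179063/3 ≈ -59688.)
450760/194607 - p = 450760/194607 - 1*(-179063/3) = 450760*(1/194607) + 179063/3 = 450760/194607 + 179063/3 = 11616088507/194607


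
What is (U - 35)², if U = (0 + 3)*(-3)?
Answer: 1936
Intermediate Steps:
U = -9 (U = 3*(-3) = -9)
(U - 35)² = (-9 - 35)² = (-44)² = 1936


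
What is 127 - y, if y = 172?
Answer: -45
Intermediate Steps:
127 - y = 127 - 1*172 = 127 - 172 = -45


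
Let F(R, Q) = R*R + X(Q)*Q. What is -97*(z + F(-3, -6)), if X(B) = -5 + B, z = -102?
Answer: 2619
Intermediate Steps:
F(R, Q) = R**2 + Q*(-5 + Q) (F(R, Q) = R*R + (-5 + Q)*Q = R**2 + Q*(-5 + Q))
-97*(z + F(-3, -6)) = -97*(-102 + ((-3)**2 - 6*(-5 - 6))) = -97*(-102 + (9 - 6*(-11))) = -97*(-102 + (9 + 66)) = -97*(-102 + 75) = -97*(-27) = 2619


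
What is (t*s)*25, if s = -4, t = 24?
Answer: -2400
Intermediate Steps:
(t*s)*25 = (24*(-4))*25 = -96*25 = -2400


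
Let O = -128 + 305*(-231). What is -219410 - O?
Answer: -148827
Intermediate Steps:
O = -70583 (O = -128 - 70455 = -70583)
-219410 - O = -219410 - 1*(-70583) = -219410 + 70583 = -148827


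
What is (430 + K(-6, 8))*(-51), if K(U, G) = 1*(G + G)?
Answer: -22746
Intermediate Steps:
K(U, G) = 2*G (K(U, G) = 1*(2*G) = 2*G)
(430 + K(-6, 8))*(-51) = (430 + 2*8)*(-51) = (430 + 16)*(-51) = 446*(-51) = -22746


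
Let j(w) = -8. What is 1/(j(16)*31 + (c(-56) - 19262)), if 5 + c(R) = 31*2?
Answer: -1/19453 ≈ -5.1406e-5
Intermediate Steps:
c(R) = 57 (c(R) = -5 + 31*2 = -5 + 62 = 57)
1/(j(16)*31 + (c(-56) - 19262)) = 1/(-8*31 + (57 - 19262)) = 1/(-248 - 19205) = 1/(-19453) = -1/19453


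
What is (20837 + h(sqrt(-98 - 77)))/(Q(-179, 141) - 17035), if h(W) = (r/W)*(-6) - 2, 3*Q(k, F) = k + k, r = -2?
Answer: -62505/51463 + 36*I*sqrt(7)/1801205 ≈ -1.2146 + 5.288e-5*I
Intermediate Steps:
Q(k, F) = 2*k/3 (Q(k, F) = (k + k)/3 = (2*k)/3 = 2*k/3)
h(W) = -2 + 12/W (h(W) = -2/W*(-6) - 2 = 12/W - 2 = -2 + 12/W)
(20837 + h(sqrt(-98 - 77)))/(Q(-179, 141) - 17035) = (20837 + (-2 + 12/(sqrt(-98 - 77))))/((2/3)*(-179) - 17035) = (20837 + (-2 + 12/(sqrt(-175))))/(-358/3 - 17035) = (20837 + (-2 + 12/((5*I*sqrt(7)))))/(-51463/3) = (20837 + (-2 + 12*(-I*sqrt(7)/35)))*(-3/51463) = (20837 + (-2 - 12*I*sqrt(7)/35))*(-3/51463) = (20835 - 12*I*sqrt(7)/35)*(-3/51463) = -62505/51463 + 36*I*sqrt(7)/1801205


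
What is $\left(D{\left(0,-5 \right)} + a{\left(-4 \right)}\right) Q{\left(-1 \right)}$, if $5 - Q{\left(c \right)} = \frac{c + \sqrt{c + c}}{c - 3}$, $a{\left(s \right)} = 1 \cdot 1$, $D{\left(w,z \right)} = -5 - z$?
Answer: $\frac{19}{4} + \frac{i \sqrt{2}}{4} \approx 4.75 + 0.35355 i$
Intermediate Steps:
$a{\left(s \right)} = 1$
$Q{\left(c \right)} = 5 - \frac{c + \sqrt{2} \sqrt{c}}{-3 + c}$ ($Q{\left(c \right)} = 5 - \frac{c + \sqrt{c + c}}{c - 3} = 5 - \frac{c + \sqrt{2 c}}{-3 + c} = 5 - \frac{c + \sqrt{2} \sqrt{c}}{-3 + c}$)
$\left(D{\left(0,-5 \right)} + a{\left(-4 \right)}\right) Q{\left(-1 \right)} = \left(\left(-5 - -5\right) + 1\right) \frac{-15 + 4 \left(-1\right) - \sqrt{2} \sqrt{-1}}{-3 - 1} = \left(\left(-5 + 5\right) + 1\right) \frac{-15 - 4 - \sqrt{2} i}{-4} = \left(0 + 1\right) \left(- \frac{-15 - 4 - i \sqrt{2}}{4}\right) = 1 \left(- \frac{-19 - i \sqrt{2}}{4}\right) = 1 \left(\frac{19}{4} + \frac{i \sqrt{2}}{4}\right) = \frac{19}{4} + \frac{i \sqrt{2}}{4}$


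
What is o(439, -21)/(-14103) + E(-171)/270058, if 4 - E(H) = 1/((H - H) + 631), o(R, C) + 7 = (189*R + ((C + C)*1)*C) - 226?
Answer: -14249364142891/2403244251594 ≈ -5.9292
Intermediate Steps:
o(R, C) = -233 + 2*C² + 189*R (o(R, C) = -7 + ((189*R + ((C + C)*1)*C) - 226) = -7 + ((189*R + ((2*C)*1)*C) - 226) = -7 + ((189*R + (2*C)*C) - 226) = -7 + ((189*R + 2*C²) - 226) = -7 + ((2*C² + 189*R) - 226) = -7 + (-226 + 2*C² + 189*R) = -233 + 2*C² + 189*R)
E(H) = 2523/631 (E(H) = 4 - 1/((H - H) + 631) = 4 - 1/(0 + 631) = 4 - 1/631 = 2523/631)
o(439, -21)/(-14103) + E(-171)/270058 = (-233 + 2*(-21)² + 189*439)/(-14103) + (2523/631)/270058 = (-233 + 2*441 + 82971)*(-1/14103) + (2523/631)*(1/270058) = (-233 + 882 + 82971)*(-1/14103) + 2523/170406598 = 83620*(-1/14103) + 2523/170406598 = -83620/14103 + 2523/170406598 = -14249364142891/2403244251594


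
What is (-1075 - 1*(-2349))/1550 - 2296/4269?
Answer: 939953/3308475 ≈ 0.28410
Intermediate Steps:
(-1075 - 1*(-2349))/1550 - 2296/4269 = (-1075 + 2349)*(1/1550) - 2296*1/4269 = 1274*(1/1550) - 2296/4269 = 637/775 - 2296/4269 = 939953/3308475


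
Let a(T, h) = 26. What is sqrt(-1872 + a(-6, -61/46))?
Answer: I*sqrt(1846) ≈ 42.965*I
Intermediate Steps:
sqrt(-1872 + a(-6, -61/46)) = sqrt(-1872 + 26) = sqrt(-1846) = I*sqrt(1846)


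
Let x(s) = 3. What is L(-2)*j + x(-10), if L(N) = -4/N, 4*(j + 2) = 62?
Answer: 30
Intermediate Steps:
j = 27/2 (j = -2 + (¼)*62 = -2 + 31/2 = 27/2 ≈ 13.500)
L(-2)*j + x(-10) = -4/(-2)*(27/2) + 3 = -4*(-½)*(27/2) + 3 = 2*(27/2) + 3 = 27 + 3 = 30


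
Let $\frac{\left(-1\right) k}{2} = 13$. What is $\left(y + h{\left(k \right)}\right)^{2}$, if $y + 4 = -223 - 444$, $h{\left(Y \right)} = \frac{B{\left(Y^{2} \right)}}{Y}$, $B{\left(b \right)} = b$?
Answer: $485809$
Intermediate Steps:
$k = -26$ ($k = \left(-2\right) 13 = -26$)
$h{\left(Y \right)} = Y$ ($h{\left(Y \right)} = \frac{Y^{2}}{Y} = Y$)
$y = -671$ ($y = -4 - 667 = -671$)
$\left(y + h{\left(k \right)}\right)^{2} = \left(-671 - 26\right)^{2} = \left(-697\right)^{2} = 485809$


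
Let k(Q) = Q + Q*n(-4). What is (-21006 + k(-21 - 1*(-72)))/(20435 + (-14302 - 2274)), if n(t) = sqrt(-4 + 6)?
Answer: -20955/3859 + 3*sqrt(2)/227 ≈ -5.4115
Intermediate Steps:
n(t) = sqrt(2)
k(Q) = Q + Q*sqrt(2)
(-21006 + k(-21 - 1*(-72)))/(20435 + (-14302 - 2274)) = (-21006 + (-21 - 1*(-72))*(1 + sqrt(2)))/(20435 + (-14302 - 2274)) = (-21006 + (-21 + 72)*(1 + sqrt(2)))/(20435 - 16576) = (-21006 + 51*(1 + sqrt(2)))/3859 = (-21006 + (51 + 51*sqrt(2)))*(1/3859) = (-20955 + 51*sqrt(2))*(1/3859) = -20955/3859 + 3*sqrt(2)/227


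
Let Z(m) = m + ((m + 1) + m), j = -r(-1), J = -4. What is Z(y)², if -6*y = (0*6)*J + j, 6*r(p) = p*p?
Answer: 169/144 ≈ 1.1736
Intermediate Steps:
r(p) = p²/6 (r(p) = (p*p)/6 = p²/6)
j = -⅙ (j = -(-1)²/6 = -1/6 = -1*⅙ = -⅙ ≈ -0.16667)
y = 1/36 (y = -((0*6)*(-4) - ⅙)/6 = -(0*(-4) - ⅙)/6 = -(0 - ⅙)/6 = -⅙*(-⅙) = 1/36 ≈ 0.027778)
Z(m) = 1 + 3*m (Z(m) = m + ((1 + m) + m) = m + (1 + 2*m) = 1 + 3*m)
Z(y)² = (1 + 3*(1/36))² = (1 + 1/12)² = (13/12)² = 169/144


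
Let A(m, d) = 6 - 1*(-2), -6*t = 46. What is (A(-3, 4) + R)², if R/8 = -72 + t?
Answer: 3564544/9 ≈ 3.9606e+5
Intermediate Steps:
t = -23/3 (t = -⅙*46 = -23/3 ≈ -7.6667)
A(m, d) = 8 (A(m, d) = 6 + 2 = 8)
R = -1912/3 (R = 8*(-72 - 23/3) = 8*(-239/3) = -1912/3 ≈ -637.33)
(A(-3, 4) + R)² = (8 - 1912/3)² = (-1888/3)² = 3564544/9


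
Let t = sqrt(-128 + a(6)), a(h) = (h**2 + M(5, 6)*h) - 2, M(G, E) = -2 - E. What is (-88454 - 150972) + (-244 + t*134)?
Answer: -239670 + 134*I*sqrt(142) ≈ -2.3967e+5 + 1596.8*I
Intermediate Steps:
a(h) = -2 + h**2 - 8*h (a(h) = (h**2 + (-2 - 1*6)*h) - 2 = (h**2 + (-2 - 6)*h) - 2 = (h**2 - 8*h) - 2 = -2 + h**2 - 8*h)
t = I*sqrt(142) (t = sqrt(-128 + (-2 + 6**2 - 8*6)) = sqrt(-128 + (-2 + 36 - 48)) = sqrt(-128 - 14) = sqrt(-142) = I*sqrt(142) ≈ 11.916*I)
(-88454 - 150972) + (-244 + t*134) = (-88454 - 150972) + (-244 + (I*sqrt(142))*134) = -239426 + (-244 + 134*I*sqrt(142)) = -239670 + 134*I*sqrt(142)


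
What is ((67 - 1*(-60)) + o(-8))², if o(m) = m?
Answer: 14161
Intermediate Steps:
((67 - 1*(-60)) + o(-8))² = ((67 - 1*(-60)) - 8)² = ((67 + 60) - 8)² = (127 - 8)² = 119² = 14161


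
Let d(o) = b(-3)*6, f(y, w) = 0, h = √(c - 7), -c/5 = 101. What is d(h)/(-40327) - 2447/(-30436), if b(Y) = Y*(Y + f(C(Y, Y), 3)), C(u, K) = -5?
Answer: 13862375/175341796 ≈ 0.079059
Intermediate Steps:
c = -505 (c = -5*101 = -505)
h = 16*I*√2 (h = √(-505 - 7) = √(-512) = 16*I*√2 ≈ 22.627*I)
b(Y) = Y² (b(Y) = Y*(Y + 0) = Y*Y = Y²)
d(o) = 54 (d(o) = (-3)²*6 = 9*6 = 54)
d(h)/(-40327) - 2447/(-30436) = 54/(-40327) - 2447/(-30436) = 54*(-1/40327) - 2447*(-1/30436) = -54/40327 + 2447/30436 = 13862375/175341796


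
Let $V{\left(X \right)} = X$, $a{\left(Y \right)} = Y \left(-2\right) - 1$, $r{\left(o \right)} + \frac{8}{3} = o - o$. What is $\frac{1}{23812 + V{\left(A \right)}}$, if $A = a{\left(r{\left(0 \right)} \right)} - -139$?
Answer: $\frac{3}{71866} \approx 4.1744 \cdot 10^{-5}$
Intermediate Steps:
$r{\left(o \right)} = - \frac{8}{3}$ ($r{\left(o \right)} = - \frac{8}{3} + \left(o - o\right) = - \frac{8}{3} + 0 = - \frac{8}{3}$)
$a{\left(Y \right)} = -1 - 2 Y$ ($a{\left(Y \right)} = - 2 Y - 1 = -1 - 2 Y$)
$A = \frac{430}{3}$ ($A = \left(-1 - - \frac{16}{3}\right) - -139 = \left(-1 + \frac{16}{3}\right) + 139 = \frac{13}{3} + 139 = \frac{430}{3} \approx 143.33$)
$\frac{1}{23812 + V{\left(A \right)}} = \frac{1}{23812 + \frac{430}{3}} = \frac{1}{\frac{71866}{3}} = \frac{3}{71866}$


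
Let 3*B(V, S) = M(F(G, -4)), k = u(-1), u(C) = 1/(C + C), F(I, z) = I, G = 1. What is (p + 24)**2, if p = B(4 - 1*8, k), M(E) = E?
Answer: 5329/9 ≈ 592.11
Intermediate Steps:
u(C) = 1/(2*C)
k = -1/2 (k = (1/2)/(-1) = (1/2)*(-1) = -1/2 ≈ -0.50000)
B(V, S) = 1/3 (B(V, S) = (1/3)*1 = 1/3)
p = 1/3 ≈ 0.33333
(p + 24)**2 = (1/3 + 24)**2 = (73/3)**2 = 5329/9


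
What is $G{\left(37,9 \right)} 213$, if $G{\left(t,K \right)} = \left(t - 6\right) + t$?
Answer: $14484$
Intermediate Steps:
$G{\left(t,K \right)} = -6 + 2 t$ ($G{\left(t,K \right)} = \left(-6 + t\right) + t = -6 + 2 t$)
$G{\left(37,9 \right)} 213 = \left(-6 + 2 \cdot 37\right) 213 = \left(-6 + 74\right) 213 = 68 \cdot 213 = 14484$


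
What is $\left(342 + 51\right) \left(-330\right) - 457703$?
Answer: $-587393$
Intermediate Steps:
$\left(342 + 51\right) \left(-330\right) - 457703 = 393 \left(-330\right) - 457703 = -129690 - 457703 = -587393$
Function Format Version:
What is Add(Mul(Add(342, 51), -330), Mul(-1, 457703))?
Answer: -587393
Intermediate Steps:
Add(Mul(Add(342, 51), -330), Mul(-1, 457703)) = Add(Mul(393, -330), -457703) = Add(-129690, -457703) = -587393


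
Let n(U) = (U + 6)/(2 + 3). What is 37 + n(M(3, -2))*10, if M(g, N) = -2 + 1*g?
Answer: 51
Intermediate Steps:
M(g, N) = -2 + g
n(U) = 6/5 + U/5 (n(U) = (6 + U)/5 = (6 + U)*(⅕) = 6/5 + U/5)
37 + n(M(3, -2))*10 = 37 + (6/5 + (-2 + 3)/5)*10 = 37 + (6/5 + (⅕)*1)*10 = 37 + (6/5 + ⅕)*10 = 37 + (7/5)*10 = 37 + 14 = 51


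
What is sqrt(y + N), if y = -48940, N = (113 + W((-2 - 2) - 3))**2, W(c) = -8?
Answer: I*sqrt(37915) ≈ 194.72*I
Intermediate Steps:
N = 11025 (N = (113 - 8)**2 = 105**2 = 11025)
sqrt(y + N) = sqrt(-48940 + 11025) = sqrt(-37915) = I*sqrt(37915)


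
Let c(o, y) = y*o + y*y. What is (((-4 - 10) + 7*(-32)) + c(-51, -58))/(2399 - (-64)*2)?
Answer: 6084/2527 ≈ 2.4076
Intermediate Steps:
c(o, y) = y**2 + o*y (c(o, y) = o*y + y**2 = y**2 + o*y)
(((-4 - 10) + 7*(-32)) + c(-51, -58))/(2399 - (-64)*2) = (((-4 - 10) + 7*(-32)) - 58*(-51 - 58))/(2399 - (-64)*2) = ((-14 - 224) - 58*(-109))/(2399 - 8*(-16)) = (-238 + 6322)/(2399 + 128) = 6084/2527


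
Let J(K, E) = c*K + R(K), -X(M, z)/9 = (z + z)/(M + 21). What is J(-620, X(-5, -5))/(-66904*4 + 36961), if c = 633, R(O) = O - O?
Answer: 26164/15377 ≈ 1.7015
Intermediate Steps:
R(O) = 0
X(M, z) = -18*z/(21 + M) (X(M, z) = -9*(z + z)/(M + 21) = -9*2*z/(21 + M) = -18*z/(21 + M))
J(K, E) = 633*K (J(K, E) = 633*K + 0 = 633*K)
J(-620, X(-5, -5))/(-66904*4 + 36961) = (633*(-620))/(-66904*4 + 36961) = -392460/(-267616 + 36961) = -392460/(-230655) = -392460*(-1/230655) = 26164/15377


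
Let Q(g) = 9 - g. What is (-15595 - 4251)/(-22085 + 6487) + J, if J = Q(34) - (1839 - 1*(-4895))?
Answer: -52703518/7799 ≈ -6757.7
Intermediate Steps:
J = -6759 (J = (9 - 1*34) - (1839 - 1*(-4895)) = (9 - 34) - (1839 + 4895) = -25 - 1*6734 = -25 - 6734 = -6759)
(-15595 - 4251)/(-22085 + 6487) + J = (-15595 - 4251)/(-22085 + 6487) - 6759 = -19846/(-15598) - 6759 = -19846*(-1/15598) - 6759 = 9923/7799 - 6759 = -52703518/7799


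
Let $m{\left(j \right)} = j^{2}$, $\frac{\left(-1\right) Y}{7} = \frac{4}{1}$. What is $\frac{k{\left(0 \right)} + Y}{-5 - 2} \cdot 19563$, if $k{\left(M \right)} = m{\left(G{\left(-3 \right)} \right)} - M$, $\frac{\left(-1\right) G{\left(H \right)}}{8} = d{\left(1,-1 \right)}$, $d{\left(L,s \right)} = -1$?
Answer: $- \frac{704268}{7} \approx -1.0061 \cdot 10^{5}$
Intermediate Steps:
$G{\left(H \right)} = 8$ ($G{\left(H \right)} = \left(-8\right) \left(-1\right) = 8$)
$Y = -28$ ($Y = - 7 \cdot \frac{4}{1} = - 7 \cdot 4 \cdot 1 = \left(-7\right) 4 = -28$)
$k{\left(M \right)} = 64 - M$ ($k{\left(M \right)} = 8^{2} - M = 64 - M$)
$\frac{k{\left(0 \right)} + Y}{-5 - 2} \cdot 19563 = \frac{\left(64 - 0\right) - 28}{-5 - 2} \cdot 19563 = \frac{\left(64 + 0\right) - 28}{-7} \cdot 19563 = \left(64 - 28\right) \left(- \frac{1}{7}\right) 19563 = 36 \left(- \frac{1}{7}\right) 19563 = \left(- \frac{36}{7}\right) 19563 = - \frac{704268}{7}$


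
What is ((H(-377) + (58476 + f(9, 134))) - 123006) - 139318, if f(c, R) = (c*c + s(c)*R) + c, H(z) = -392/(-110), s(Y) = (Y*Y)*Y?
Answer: -5833764/55 ≈ -1.0607e+5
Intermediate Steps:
s(Y) = Y³ (s(Y) = Y²*Y = Y³)
H(z) = 196/55 (H(z) = -392*(-1/110) = 196/55)
f(c, R) = c + c² + R*c³ (f(c, R) = (c*c + c³*R) + c = (c² + R*c³) + c = c + c² + R*c³)
((H(-377) + (58476 + f(9, 134))) - 123006) - 139318 = ((196/55 + (58476 + 9*(1 + 9 + 134*9²))) - 123006) - 139318 = ((196/55 + (58476 + 9*(1 + 9 + 134*81))) - 123006) - 139318 = ((196/55 + (58476 + 9*(1 + 9 + 10854))) - 123006) - 139318 = ((196/55 + (58476 + 9*10864)) - 123006) - 139318 = ((196/55 + (58476 + 97776)) - 123006) - 139318 = ((196/55 + 156252) - 123006) - 139318 = (8594056/55 - 123006) - 139318 = 1828726/55 - 139318 = -5833764/55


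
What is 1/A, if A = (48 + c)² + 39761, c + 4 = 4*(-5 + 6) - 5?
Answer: 1/41610 ≈ 2.4033e-5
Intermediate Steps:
c = -5 (c = -4 + (4*(-5 + 6) - 5) = -4 + (4*1 - 5) = -4 + (4 - 5) = -4 - 1 = -5)
A = 41610 (A = (48 - 5)² + 39761 = 43² + 39761 = 1849 + 39761 = 41610)
1/A = 1/41610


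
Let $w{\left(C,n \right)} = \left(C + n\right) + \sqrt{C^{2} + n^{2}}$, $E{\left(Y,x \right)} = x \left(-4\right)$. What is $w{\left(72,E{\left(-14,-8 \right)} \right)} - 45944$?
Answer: $-45840 + 8 \sqrt{97} \approx -45761.0$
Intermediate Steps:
$E{\left(Y,x \right)} = - 4 x$
$w{\left(C,n \right)} = C + n + \sqrt{C^{2} + n^{2}}$
$w{\left(72,E{\left(-14,-8 \right)} \right)} - 45944 = \left(72 - -32 + \sqrt{72^{2} + \left(\left(-4\right) \left(-8\right)\right)^{2}}\right) - 45944 = \left(72 + 32 + \sqrt{5184 + 32^{2}}\right) - 45944 = \left(72 + 32 + \sqrt{5184 + 1024}\right) - 45944 = \left(72 + 32 + \sqrt{6208}\right) - 45944 = \left(72 + 32 + 8 \sqrt{97}\right) - 45944 = \left(104 + 8 \sqrt{97}\right) - 45944 = -45840 + 8 \sqrt{97}$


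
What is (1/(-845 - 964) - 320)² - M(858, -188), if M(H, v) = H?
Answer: 332295423463/3272481 ≈ 1.0154e+5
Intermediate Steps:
(1/(-845 - 964) - 320)² - M(858, -188) = (1/(-845 - 964) - 320)² - 1*858 = (1/(-1809) - 320)² - 858 = (-1/1809 - 320)² - 858 = (-578881/1809)² - 858 = 335103212161/3272481 - 858 = 332295423463/3272481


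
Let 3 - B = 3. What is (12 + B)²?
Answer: 144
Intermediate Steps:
B = 0 (B = 3 - 1*3 = 3 - 3 = 0)
(12 + B)² = (12 + 0)² = 12² = 144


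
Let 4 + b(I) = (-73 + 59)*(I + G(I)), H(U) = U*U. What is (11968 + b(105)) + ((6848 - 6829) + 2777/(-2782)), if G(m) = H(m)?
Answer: -400157311/2782 ≈ -1.4384e+5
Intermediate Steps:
H(U) = U²
G(m) = m²
b(I) = -4 - 14*I - 14*I² (b(I) = -4 + (-73 + 59)*(I + I²) = -4 - 14*(I + I²) = -4 + (-14*I - 14*I²) = -4 - 14*I - 14*I²)
(11968 + b(105)) + ((6848 - 6829) + 2777/(-2782)) = (11968 + (-4 - 14*105 - 14*105²)) + ((6848 - 6829) + 2777/(-2782)) = (11968 + (-4 - 1470 - 14*11025)) + (19 + 2777*(-1/2782)) = (11968 + (-4 - 1470 - 154350)) + (19 - 2777/2782) = (11968 - 155824) + 50081/2782 = -143856 + 50081/2782 = -400157311/2782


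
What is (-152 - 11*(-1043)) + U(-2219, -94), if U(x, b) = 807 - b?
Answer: 12222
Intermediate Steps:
(-152 - 11*(-1043)) + U(-2219, -94) = (-152 - 11*(-1043)) + (807 - 1*(-94)) = (-152 + 11473) + (807 + 94) = 11321 + 901 = 12222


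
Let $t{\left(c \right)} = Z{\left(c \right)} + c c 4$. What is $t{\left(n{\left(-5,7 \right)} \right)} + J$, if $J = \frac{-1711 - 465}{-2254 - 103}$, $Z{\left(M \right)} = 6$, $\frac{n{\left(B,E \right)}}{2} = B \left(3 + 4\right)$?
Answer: $\frac{46213518}{2357} \approx 19607.0$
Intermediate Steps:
$n{\left(B,E \right)} = 14 B$ ($n{\left(B,E \right)} = 2 B \left(3 + 4\right) = 2 B 7 = 2 \cdot 7 B = 14 B$)
$J = \frac{2176}{2357}$ ($J = - \frac{2176}{-2357} = \left(-2176\right) \left(- \frac{1}{2357}\right) = \frac{2176}{2357} \approx 0.92321$)
$t{\left(c \right)} = 6 + 4 c^{2}$ ($t{\left(c \right)} = 6 + c c 4 = 6 + c^{2} \cdot 4 = 6 + 4 c^{2}$)
$t{\left(n{\left(-5,7 \right)} \right)} + J = \left(6 + 4 \left(14 \left(-5\right)\right)^{2}\right) + \frac{2176}{2357} = \left(6 + 4 \left(-70\right)^{2}\right) + \frac{2176}{2357} = \left(6 + 4 \cdot 4900\right) + \frac{2176}{2357} = \left(6 + 19600\right) + \frac{2176}{2357} = 19606 + \frac{2176}{2357} = \frac{46213518}{2357}$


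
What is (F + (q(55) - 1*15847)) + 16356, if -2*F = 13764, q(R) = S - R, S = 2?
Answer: -6426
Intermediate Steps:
q(R) = 2 - R
F = -6882 (F = -½*13764 = -6882)
(F + (q(55) - 1*15847)) + 16356 = (-6882 + ((2 - 1*55) - 1*15847)) + 16356 = (-6882 + ((2 - 55) - 15847)) + 16356 = (-6882 + (-53 - 15847)) + 16356 = (-6882 - 15900) + 16356 = -22782 + 16356 = -6426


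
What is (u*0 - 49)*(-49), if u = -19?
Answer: 2401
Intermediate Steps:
(u*0 - 49)*(-49) = (-19*0 - 49)*(-49) = (0 - 49)*(-49) = -49*(-49) = 2401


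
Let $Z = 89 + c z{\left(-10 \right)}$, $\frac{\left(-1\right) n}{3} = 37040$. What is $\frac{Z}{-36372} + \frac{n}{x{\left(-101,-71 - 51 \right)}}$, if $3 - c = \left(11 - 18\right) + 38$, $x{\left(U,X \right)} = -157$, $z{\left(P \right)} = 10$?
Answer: $\frac{4041686627}{5710404} \approx 707.78$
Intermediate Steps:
$n = -111120$ ($n = \left(-3\right) 37040 = -111120$)
$c = -28$ ($c = 3 - \left(\left(11 - 18\right) + 38\right) = 3 - \left(-7 + 38\right) = 3 - 31 = -28$)
$Z = -191$ ($Z = 89 - 280 = -191$)
$\frac{Z}{-36372} + \frac{n}{x{\left(-101,-71 - 51 \right)}} = - \frac{191}{-36372} - \frac{111120}{-157} = \left(-191\right) \left(- \frac{1}{36372}\right) - - \frac{111120}{157} = \frac{191}{36372} + \frac{111120}{157} = \frac{4041686627}{5710404}$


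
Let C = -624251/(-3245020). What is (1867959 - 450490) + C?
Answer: 4599715878631/3245020 ≈ 1.4175e+6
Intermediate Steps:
C = 624251/3245020 (C = -624251*(-1/3245020) = 624251/3245020 ≈ 0.19237)
(1867959 - 450490) + C = (1867959 - 450490) + 624251/3245020 = 1417469 + 624251/3245020 = 4599715878631/3245020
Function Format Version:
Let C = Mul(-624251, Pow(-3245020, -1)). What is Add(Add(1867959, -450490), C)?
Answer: Rational(4599715878631, 3245020) ≈ 1.4175e+6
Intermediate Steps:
C = Rational(624251, 3245020) (C = Mul(-624251, Rational(-1, 3245020)) = Rational(624251, 3245020) ≈ 0.19237)
Add(Add(1867959, -450490), C) = Add(Add(1867959, -450490), Rational(624251, 3245020)) = Add(1417469, Rational(624251, 3245020)) = Rational(4599715878631, 3245020)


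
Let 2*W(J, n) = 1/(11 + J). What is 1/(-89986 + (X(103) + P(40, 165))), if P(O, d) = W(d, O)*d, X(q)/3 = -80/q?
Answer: -3296/296599991 ≈ -1.1113e-5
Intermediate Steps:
X(q) = -240/q (X(q) = 3*(-80/q) = -240/q)
W(J, n) = 1/(2*(11 + J))
P(O, d) = d/(2*(11 + d)) (P(O, d) = (1/(2*(11 + d)))*d = d/(2*(11 + d)))
1/(-89986 + (X(103) + P(40, 165))) = 1/(-89986 + (-240/103 + (1/2)*165/(11 + 165))) = 1/(-89986 + (-240*1/103 + (1/2)*165/176)) = 1/(-89986 + (-240/103 + (1/2)*165*(1/176))) = 1/(-89986 + (-240/103 + 15/32)) = 1/(-89986 - 6135/3296) = 1/(-296599991/3296) = -3296/296599991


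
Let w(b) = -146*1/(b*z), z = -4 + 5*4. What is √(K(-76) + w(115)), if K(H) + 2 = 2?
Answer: I*√16790/460 ≈ 0.28169*I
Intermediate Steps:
z = 16 (z = -4 + 20 = 16)
K(H) = 0 (K(H) = -2 + 2 = 0)
w(b) = -73/(8*b) (w(b) = -146*1/(16*b) = -73/(8*b))
√(K(-76) + w(115)) = √(0 - 73/8/115) = √(0 - 73/8*1/115) = √(0 - 73/920) = √(-73/920) = I*√16790/460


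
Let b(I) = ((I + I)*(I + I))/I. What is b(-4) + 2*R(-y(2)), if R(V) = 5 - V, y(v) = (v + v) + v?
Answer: 6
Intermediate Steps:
y(v) = 3*v (y(v) = 2*v + v = 3*v)
b(I) = 4*I (b(I) = ((2*I)*(2*I))/I = (4*I**2)/I = 4*I)
b(-4) + 2*R(-y(2)) = 4*(-4) + 2*(5 - (-1)*3*2) = -16 + 2*(5 - (-1)*6) = -16 + 2*(5 - 1*(-6)) = -16 + 2*(5 + 6) = -16 + 2*11 = -16 + 22 = 6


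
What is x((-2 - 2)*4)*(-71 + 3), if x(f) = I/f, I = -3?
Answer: -51/4 ≈ -12.750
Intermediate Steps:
x(f) = -3/f
x((-2 - 2)*4)*(-71 + 3) = (-3*1/(4*(-2 - 2)))*(-71 + 3) = -3/((-4*4))*(-68) = -3/(-16)*(-68) = -3*(-1/16)*(-68) = (3/16)*(-68) = -51/4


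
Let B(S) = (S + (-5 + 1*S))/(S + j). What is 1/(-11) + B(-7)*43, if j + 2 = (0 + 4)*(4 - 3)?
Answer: 8982/55 ≈ 163.31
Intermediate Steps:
j = 2 (j = -2 + (0 + 4)*(4 - 3) = -2 + 4*1 = -2 + 4 = 2)
B(S) = (-5 + 2*S)/(2 + S) (B(S) = (S + (-5 + 1*S))/(S + 2) = (S + (-5 + S))/(2 + S) = (-5 + 2*S)/(2 + S))
1/(-11) + B(-7)*43 = 1/(-11) + ((-5 + 2*(-7))/(2 - 7))*43 = -1/11 + ((-5 - 14)/(-5))*43 = -1/11 - ⅕*(-19)*43 = -1/11 + (19/5)*43 = -1/11 + 817/5 = 8982/55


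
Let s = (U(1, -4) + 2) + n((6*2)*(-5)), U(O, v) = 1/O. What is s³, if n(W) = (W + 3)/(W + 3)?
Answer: 64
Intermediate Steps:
n(W) = 1 (n(W) = (3 + W)/(3 + W) = 1)
s = 4 (s = (1/1 + 2) + 1 = (1 + 2) + 1 = 3 + 1 = 4)
s³ = 4³ = 64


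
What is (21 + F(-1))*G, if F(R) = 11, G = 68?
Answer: 2176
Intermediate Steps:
(21 + F(-1))*G = (21 + 11)*68 = 32*68 = 2176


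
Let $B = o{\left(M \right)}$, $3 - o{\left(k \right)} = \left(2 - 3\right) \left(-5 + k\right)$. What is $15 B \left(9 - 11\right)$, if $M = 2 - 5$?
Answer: $150$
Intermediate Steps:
$M = -3$ ($M = 2 - 5 = -3$)
$o{\left(k \right)} = -2 + k$ ($o{\left(k \right)} = 3 - \left(2 - 3\right) \left(-5 + k\right) = 3 - - (-5 + k) = 3 - \left(5 - k\right) = 3 + \left(-5 + k\right) = -2 + k$)
$B = -5$ ($B = -2 - 3 = -5$)
$15 B \left(9 - 11\right) = 15 \left(-5\right) \left(9 - 11\right) = - 75 \left(9 - 11\right) = \left(-75\right) \left(-2\right) = 150$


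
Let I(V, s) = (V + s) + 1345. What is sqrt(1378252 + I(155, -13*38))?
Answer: sqrt(1379258) ≈ 1174.4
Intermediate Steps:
I(V, s) = 1345 + V + s
sqrt(1378252 + I(155, -13*38)) = sqrt(1378252 + (1345 + 155 - 13*38)) = sqrt(1378252 + (1345 + 155 - 494)) = sqrt(1378252 + 1006) = sqrt(1379258)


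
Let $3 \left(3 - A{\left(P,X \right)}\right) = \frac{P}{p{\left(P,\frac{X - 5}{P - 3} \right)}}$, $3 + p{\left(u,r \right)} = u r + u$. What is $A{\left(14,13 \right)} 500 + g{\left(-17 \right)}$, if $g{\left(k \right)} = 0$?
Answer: $\frac{971500}{699} \approx 1389.8$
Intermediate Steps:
$p{\left(u,r \right)} = -3 + u + r u$ ($p{\left(u,r \right)} = -3 + \left(u r + u\right) = -3 + \left(r u + u\right) = -3 + \left(u + r u\right) = -3 + u + r u$)
$A{\left(P,X \right)} = 3 - \frac{P}{3 \left(-3 + P + \frac{P \left(-5 + X\right)}{-3 + P}\right)}$ ($A{\left(P,X \right)} = 3 - \frac{P \frac{1}{-3 + P + \frac{X - 5}{P - 3} P}}{3} = 3 - \frac{P \frac{1}{-3 + P + \frac{-5 + X}{-3 + P} P}}{3} = 3 - \frac{P \frac{1}{-3 + P + \frac{P \left(-5 + X\right)}{-3 + P}}}{3} = 3 - \frac{P}{3 \left(-3 + P + \frac{P \left(-5 + X\right)}{-3 + P}\right)}$)
$A{\left(14,13 \right)} 500 + g{\left(-17 \right)} = \frac{27 - 448 + \frac{8 \cdot 14^{2}}{3} + 3 \cdot 14 \cdot 13}{9 + 14^{2} - 154 + 14 \cdot 13} \cdot 500 + 0 = \frac{27 - 448 + \frac{8}{3} \cdot 196 + 546}{9 + 196 - 154 + 182} \cdot 500 + 0 = \frac{27 - 448 + \frac{1568}{3} + 546}{233} \cdot 500 + 0 = \frac{1}{233} \cdot \frac{1943}{3} \cdot 500 + 0 = \frac{1943}{699} \cdot 500 + 0 = \frac{971500}{699} + 0 = \frac{971500}{699}$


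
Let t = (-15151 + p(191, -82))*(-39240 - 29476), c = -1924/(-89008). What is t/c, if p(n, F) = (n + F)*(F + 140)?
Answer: 13500145186128/481 ≈ 2.8067e+10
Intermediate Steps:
p(n, F) = (140 + F)*(F + n) (p(n, F) = (F + n)*(140 + F) = (140 + F)*(F + n))
c = 481/22252 (c = -1924*(-1/89008) = 481/22252 ≈ 0.021616)
t = 606693564 (t = (-15151 + ((-82)² + 140*(-82) + 140*191 - 82*191))*(-39240 - 29476) = (-15151 + (6724 - 11480 + 26740 - 15662))*(-68716) = (-15151 + 6322)*(-68716) = -8829*(-68716) = 606693564)
t/c = 606693564/(481/22252) = 606693564*(22252/481) = 13500145186128/481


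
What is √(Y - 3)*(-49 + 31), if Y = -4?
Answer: -18*I*√7 ≈ -47.624*I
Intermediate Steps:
√(Y - 3)*(-49 + 31) = √(-4 - 3)*(-49 + 31) = √(-7)*(-18) = (I*√7)*(-18) = -18*I*√7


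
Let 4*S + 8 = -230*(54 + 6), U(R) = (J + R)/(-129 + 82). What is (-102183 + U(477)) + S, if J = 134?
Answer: -105648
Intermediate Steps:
U(R) = -134/47 - R/47 (U(R) = (134 + R)/(-129 + 82) = (134 + R)/(-47) = (134 + R)*(-1/47) = -134/47 - R/47)
S = -3452 (S = -2 + (-230*(54 + 6))/4 = -2 + (-230*60)/4 = -2 + (¼)*(-13800) = -2 - 3450 = -3452)
(-102183 + U(477)) + S = (-102183 + (-134/47 - 1/47*477)) - 3452 = (-102183 + (-134/47 - 477/47)) - 3452 = (-102183 - 13) - 3452 = -102196 - 3452 = -105648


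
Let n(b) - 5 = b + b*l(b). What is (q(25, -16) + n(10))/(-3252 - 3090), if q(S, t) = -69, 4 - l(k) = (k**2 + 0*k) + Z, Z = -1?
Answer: 502/3171 ≈ 0.15831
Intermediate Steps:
l(k) = 5 - k**2 (l(k) = 4 - ((k**2 + 0*k) - 1) = 4 - ((k**2 + 0) - 1) = 4 - (k**2 - 1) = 4 - (-1 + k**2) = 4 + (1 - k**2) = 5 - k**2)
n(b) = 5 + b + b*(5 - b**2) (n(b) = 5 + (b + b*(5 - b**2)) = 5 + b + b*(5 - b**2))
(q(25, -16) + n(10))/(-3252 - 3090) = (-69 + (5 - 1*10**3 + 6*10))/(-3252 - 3090) = (-69 + (5 - 1*1000 + 60))/(-6342) = (-69 + (5 - 1000 + 60))*(-1/6342) = (-69 - 935)*(-1/6342) = -1004*(-1/6342) = 502/3171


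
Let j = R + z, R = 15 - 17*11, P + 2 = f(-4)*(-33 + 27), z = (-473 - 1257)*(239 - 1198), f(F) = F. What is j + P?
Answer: 1658920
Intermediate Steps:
z = 1659070 (z = -1730*(-959) = 1659070)
P = 22 (P = -2 - 4*(-33 + 27) = -2 - 4*(-6) = -2 + 24 = 22)
R = -172 (R = 15 - 187 = -172)
j = 1658898 (j = -172 + 1659070 = 1658898)
j + P = 1658898 + 22 = 1658920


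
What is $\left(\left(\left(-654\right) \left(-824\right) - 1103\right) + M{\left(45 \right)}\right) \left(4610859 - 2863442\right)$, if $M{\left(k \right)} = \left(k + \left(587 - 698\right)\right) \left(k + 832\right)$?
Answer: $838604639887$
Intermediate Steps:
$M{\left(k \right)} = \left(-111 + k\right) \left(832 + k\right)$ ($M{\left(k \right)} = \left(k - 111\right) \left(832 + k\right) = \left(-111 + k\right) \left(832 + k\right)$)
$\left(\left(\left(-654\right) \left(-824\right) - 1103\right) + M{\left(45 \right)}\right) \left(4610859 - 2863442\right) = \left(\left(\left(-654\right) \left(-824\right) - 1103\right) + \left(-92352 + 45^{2} + 721 \cdot 45\right)\right) \left(4610859 - 2863442\right) = \left(\left(538896 - 1103\right) + \left(-92352 + 2025 + 32445\right)\right) 1747417 = \left(537793 - 57882\right) 1747417 = 479911 \cdot 1747417 = 838604639887$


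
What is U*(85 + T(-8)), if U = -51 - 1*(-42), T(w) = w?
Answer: -693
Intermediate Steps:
U = -9 (U = -51 + 42 = -9)
U*(85 + T(-8)) = -9*(85 - 8) = -9*77 = -693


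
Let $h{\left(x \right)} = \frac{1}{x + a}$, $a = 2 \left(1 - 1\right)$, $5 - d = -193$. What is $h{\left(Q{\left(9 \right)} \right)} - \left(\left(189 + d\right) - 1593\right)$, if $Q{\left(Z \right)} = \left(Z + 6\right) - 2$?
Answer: $\frac{15679}{13} \approx 1206.1$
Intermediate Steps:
$d = 198$ ($d = 5 - -193 = 5 + 193 = 198$)
$Q{\left(Z \right)} = 4 + Z$ ($Q{\left(Z \right)} = \left(6 + Z\right) - 2 = 4 + Z$)
$a = 0$ ($a = 2 \cdot 0 = 0$)
$h{\left(x \right)} = \frac{1}{x}$ ($h{\left(x \right)} = \frac{1}{x + 0} = \frac{1}{x}$)
$h{\left(Q{\left(9 \right)} \right)} - \left(\left(189 + d\right) - 1593\right) = \frac{1}{4 + 9} - \left(\left(189 + 198\right) - 1593\right) = \frac{1}{13} - \left(387 - 1593\right) = \frac{1}{13} - -1206 = \frac{1}{13} + 1206 = \frac{15679}{13}$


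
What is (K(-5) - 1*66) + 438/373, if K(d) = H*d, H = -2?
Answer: -20450/373 ≈ -54.826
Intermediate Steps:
K(d) = -2*d
(K(-5) - 1*66) + 438/373 = (-2*(-5) - 1*66) + 438/373 = (10 - 66) + 438*(1/373) = -56 + 438/373 = -20450/373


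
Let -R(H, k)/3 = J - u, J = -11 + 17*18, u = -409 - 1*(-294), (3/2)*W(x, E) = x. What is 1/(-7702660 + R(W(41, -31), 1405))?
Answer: -1/7703890 ≈ -1.2980e-7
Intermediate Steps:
W(x, E) = 2*x/3
u = -115 (u = -409 + 294 = -115)
J = 295 (J = -11 + 306 = 295)
R(H, k) = -1230 (R(H, k) = -3*(295 - 1*(-115)) = -3*(295 + 115) = -3*410 = -1230)
1/(-7702660 + R(W(41, -31), 1405)) = 1/(-7702660 - 1230) = 1/(-7703890) = -1/7703890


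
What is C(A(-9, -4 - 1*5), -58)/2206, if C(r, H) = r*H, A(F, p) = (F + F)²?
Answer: -9396/1103 ≈ -8.5186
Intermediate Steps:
A(F, p) = 4*F² (A(F, p) = (2*F)² = 4*F²)
C(r, H) = H*r
C(A(-9, -4 - 1*5), -58)/2206 = -232*(-9)²/2206 = -232*81*(1/2206) = -58*324*(1/2206) = -18792*1/2206 = -9396/1103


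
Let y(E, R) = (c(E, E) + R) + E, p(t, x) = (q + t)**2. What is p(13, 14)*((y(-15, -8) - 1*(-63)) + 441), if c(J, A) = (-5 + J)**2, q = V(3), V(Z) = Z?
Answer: 225536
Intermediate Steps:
q = 3
p(t, x) = (3 + t)**2
y(E, R) = E + R + (-5 + E)**2 (y(E, R) = ((-5 + E)**2 + R) + E = (R + (-5 + E)**2) + E = E + R + (-5 + E)**2)
p(13, 14)*((y(-15, -8) - 1*(-63)) + 441) = (3 + 13)**2*(((-15 - 8 + (-5 - 15)**2) - 1*(-63)) + 441) = 16**2*(((-15 - 8 + (-20)**2) + 63) + 441) = 256*(((-15 - 8 + 400) + 63) + 441) = 256*((377 + 63) + 441) = 256*(440 + 441) = 256*881 = 225536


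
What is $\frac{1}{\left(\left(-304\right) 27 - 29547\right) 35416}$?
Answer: $- \frac{1}{1337131080} \approx -7.4787 \cdot 10^{-10}$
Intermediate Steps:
$\frac{1}{\left(\left(-304\right) 27 - 29547\right) 35416} = \frac{1}{-8208 - 29547} \cdot \frac{1}{35416} = \frac{1}{-37755} \cdot \frac{1}{35416} = \left(- \frac{1}{37755}\right) \frac{1}{35416} = - \frac{1}{1337131080}$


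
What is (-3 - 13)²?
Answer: 256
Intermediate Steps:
(-3 - 13)² = (-16)² = 256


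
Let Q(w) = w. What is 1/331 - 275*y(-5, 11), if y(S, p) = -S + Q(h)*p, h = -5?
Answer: 4551251/331 ≈ 13750.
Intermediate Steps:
y(S, p) = -S - 5*p
1/331 - 275*y(-5, 11) = 1/331 - 275*(-1*(-5) - 5*11) = 1/331 - 275*(5 - 55) = 1/331 - 275*(-50) = 1/331 + 13750 = 4551251/331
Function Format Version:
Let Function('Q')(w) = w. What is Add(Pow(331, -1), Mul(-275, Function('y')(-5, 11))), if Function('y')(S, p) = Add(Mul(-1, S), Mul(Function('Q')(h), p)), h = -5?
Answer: Rational(4551251, 331) ≈ 13750.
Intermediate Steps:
Function('y')(S, p) = Add(Mul(-1, S), Mul(-5, p))
Add(Pow(331, -1), Mul(-275, Function('y')(-5, 11))) = Add(Pow(331, -1), Mul(-275, Add(Mul(-1, -5), Mul(-5, 11)))) = Add(Rational(1, 331), Mul(-275, Add(5, -55))) = Add(Rational(1, 331), Mul(-275, -50)) = Add(Rational(1, 331), 13750) = Rational(4551251, 331)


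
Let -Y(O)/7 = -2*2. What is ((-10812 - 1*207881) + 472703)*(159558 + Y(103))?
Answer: 40536439860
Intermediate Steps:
Y(O) = 28 (Y(O) = -(-14)*2 = -7*(-4) = 28)
((-10812 - 1*207881) + 472703)*(159558 + Y(103)) = ((-10812 - 1*207881) + 472703)*(159558 + 28) = ((-10812 - 207881) + 472703)*159586 = (-218693 + 472703)*159586 = 254010*159586 = 40536439860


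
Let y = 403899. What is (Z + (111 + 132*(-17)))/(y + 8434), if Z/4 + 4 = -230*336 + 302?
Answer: -310061/412333 ≈ -0.75197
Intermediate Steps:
Z = -307928 (Z = -16 + 4*(-230*336 + 302) = -16 + 4*(-77280 + 302) = -16 + 4*(-76978) = -16 - 307912 = -307928)
(Z + (111 + 132*(-17)))/(y + 8434) = (-307928 + (111 + 132*(-17)))/(403899 + 8434) = (-307928 + (111 - 2244))/412333 = (-307928 - 2133)*(1/412333) = -310061*1/412333 = -310061/412333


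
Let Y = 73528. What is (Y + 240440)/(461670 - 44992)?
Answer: 156984/208339 ≈ 0.75350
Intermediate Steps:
(Y + 240440)/(461670 - 44992) = (73528 + 240440)/(461670 - 44992) = 313968/416678 = 313968*(1/416678) = 156984/208339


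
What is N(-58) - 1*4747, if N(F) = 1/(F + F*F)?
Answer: -15693581/3306 ≈ -4747.0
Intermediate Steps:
N(F) = 1/(F + F²)
N(-58) - 1*4747 = 1/((-58)*(1 - 58)) - 1*4747 = -1/58/(-57) - 4747 = -1/58*(-1/57) - 4747 = 1/3306 - 4747 = -15693581/3306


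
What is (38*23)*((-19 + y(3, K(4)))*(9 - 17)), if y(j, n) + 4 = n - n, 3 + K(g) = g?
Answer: 160816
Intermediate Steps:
K(g) = -3 + g
y(j, n) = -4 (y(j, n) = -4 + (n - n) = -4 + 0 = -4)
(38*23)*((-19 + y(3, K(4)))*(9 - 17)) = (38*23)*((-19 - 4)*(9 - 17)) = 874*(-23*(-8)) = 874*184 = 160816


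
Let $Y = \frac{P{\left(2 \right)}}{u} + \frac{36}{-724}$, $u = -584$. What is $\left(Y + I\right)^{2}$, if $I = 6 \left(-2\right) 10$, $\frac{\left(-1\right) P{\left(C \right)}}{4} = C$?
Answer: $\frac{2515510193296}{174583369} \approx 14409.0$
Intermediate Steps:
$P{\left(C \right)} = - 4 C$
$I = -120$ ($I = \left(-12\right) 10 = -120$)
$Y = - \frac{476}{13213}$ ($Y = \frac{\left(-4\right) 2}{-584} + \frac{36}{-724} = \left(-8\right) \left(- \frac{1}{584}\right) + 36 \left(- \frac{1}{724}\right) = \frac{1}{73} - \frac{9}{181} = - \frac{476}{13213} \approx -0.036025$)
$\left(Y + I\right)^{2} = \left(- \frac{476}{13213} - 120\right)^{2} = \left(- \frac{1586036}{13213}\right)^{2} = \frac{2515510193296}{174583369}$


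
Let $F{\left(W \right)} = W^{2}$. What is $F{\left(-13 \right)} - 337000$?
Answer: $-336831$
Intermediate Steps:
$F{\left(-13 \right)} - 337000 = \left(-13\right)^{2} - 337000 = 169 - 337000 = -336831$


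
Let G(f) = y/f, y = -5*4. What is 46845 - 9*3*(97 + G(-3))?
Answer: 44046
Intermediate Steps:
y = -20
G(f) = -20/f
46845 - 9*3*(97 + G(-3)) = 46845 - 9*3*(97 - 20/(-3)) = 46845 - 27*(97 - 20*(-⅓)) = 46845 - 27*(97 + 20/3) = 46845 - 27*311/3 = 46845 - 1*2799 = 46845 - 2799 = 44046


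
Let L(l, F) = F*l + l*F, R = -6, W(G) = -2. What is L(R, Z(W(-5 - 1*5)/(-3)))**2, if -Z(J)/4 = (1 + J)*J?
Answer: 25600/9 ≈ 2844.4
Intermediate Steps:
Z(J) = -4*J*(1 + J) (Z(J) = -4*(1 + J)*J = -4*J*(1 + J))
L(l, F) = 2*F*l (L(l, F) = F*l + F*l = 2*F*l)
L(R, Z(W(-5 - 1*5)/(-3)))**2 = (2*(-4*(-2/(-3))*(1 - 2/(-3)))*(-6))**2 = (2*(-4*(-2*(-1/3))*(1 - 2*(-1/3)))*(-6))**2 = (2*(-4*2/3*(1 + 2/3))*(-6))**2 = (2*(-4*2/3*5/3)*(-6))**2 = (2*(-40/9)*(-6))**2 = (160/3)**2 = 25600/9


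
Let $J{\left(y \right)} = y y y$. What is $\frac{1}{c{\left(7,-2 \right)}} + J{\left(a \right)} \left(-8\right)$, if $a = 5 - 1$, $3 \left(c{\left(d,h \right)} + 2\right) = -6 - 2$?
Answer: $- \frac{7171}{14} \approx -512.21$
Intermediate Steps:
$c{\left(d,h \right)} = - \frac{14}{3}$ ($c{\left(d,h \right)} = -2 + \frac{-6 - 2}{3} = -2 + \frac{1}{3} \left(-8\right) = -2 - \frac{8}{3} = - \frac{14}{3}$)
$a = 4$ ($a = 5 - 1 = 4$)
$J{\left(y \right)} = y^{3}$ ($J{\left(y \right)} = y^{2} y = y^{3}$)
$\frac{1}{c{\left(7,-2 \right)}} + J{\left(a \right)} \left(-8\right) = \frac{1}{- \frac{14}{3}} + 4^{3} \left(-8\right) = - \frac{3}{14} + 64 \left(-8\right) = - \frac{3}{14} - 512 = - \frac{7171}{14}$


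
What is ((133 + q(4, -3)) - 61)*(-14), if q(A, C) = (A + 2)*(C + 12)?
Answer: -1764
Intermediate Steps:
q(A, C) = (2 + A)*(12 + C)
((133 + q(4, -3)) - 61)*(-14) = ((133 + (24 + 2*(-3) + 12*4 + 4*(-3))) - 61)*(-14) = ((133 + (24 - 6 + 48 - 12)) - 61)*(-14) = ((133 + 54) - 61)*(-14) = (187 - 61)*(-14) = 126*(-14) = -1764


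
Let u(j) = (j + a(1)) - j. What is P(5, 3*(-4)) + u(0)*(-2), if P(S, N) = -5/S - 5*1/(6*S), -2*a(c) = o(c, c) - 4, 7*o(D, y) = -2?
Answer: -229/42 ≈ -5.4524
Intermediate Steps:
o(D, y) = -2/7 (o(D, y) = (⅐)*(-2) = -2/7)
a(c) = 15/7 (a(c) = -(-2/7 - 4)/2 = -½*(-30/7) = 15/7)
u(j) = 15/7 (u(j) = (j + 15/7) - j = (15/7 + j) - j = 15/7)
P(S, N) = -35/(6*S) (P(S, N) = -5/S - 5*1/(6*S) = -5/S - 5/(6*S) = -35/(6*S))
P(5, 3*(-4)) + u(0)*(-2) = -35/6/5 + (15/7)*(-2) = -35/6*⅕ - 30/7 = -7/6 - 30/7 = -229/42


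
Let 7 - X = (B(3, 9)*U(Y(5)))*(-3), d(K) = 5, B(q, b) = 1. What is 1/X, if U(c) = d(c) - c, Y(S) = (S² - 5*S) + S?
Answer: ⅐ ≈ 0.14286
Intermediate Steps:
Y(S) = S² - 4*S
U(c) = 5 - c
X = 7 (X = 7 - 1*(5 - 5*(-4 + 5))*(-3) = 7 - 1*(5 - 5)*(-3) = 7 - 1*0*(-3) = 7 - 0*(-3) = 7 - 1*0 = 7 + 0 = 7)
1/X = 1/7 = ⅐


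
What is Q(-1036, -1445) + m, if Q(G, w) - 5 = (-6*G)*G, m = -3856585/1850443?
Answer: -11916433025138/1850443 ≈ -6.4398e+6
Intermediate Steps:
m = -3856585/1850443 (m = -3856585*1/1850443 = -3856585/1850443 ≈ -2.0841)
Q(G, w) = 5 - 6*G² (Q(G, w) = 5 + (-6*G)*G = 5 - 6*G²)
Q(-1036, -1445) + m = (5 - 6*(-1036)²) - 3856585/1850443 = (5 - 6*1073296) - 3856585/1850443 = (5 - 6439776) - 3856585/1850443 = -6439771 - 3856585/1850443 = -11916433025138/1850443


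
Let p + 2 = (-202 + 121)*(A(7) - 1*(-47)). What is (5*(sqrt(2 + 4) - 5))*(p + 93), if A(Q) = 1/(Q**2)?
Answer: 4554125/49 - 910825*sqrt(6)/49 ≈ 47410.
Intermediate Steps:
A(Q) = Q**(-2)
p = -186722/49 (p = -2 + (-202 + 121)*(7**(-2) - 1*(-47)) = -2 - 81*(1/49 + 47) = -2 - 81*2304/49 = -2 - 186624/49 = -186722/49 ≈ -3810.7)
(5*(sqrt(2 + 4) - 5))*(p + 93) = (5*(sqrt(2 + 4) - 5))*(-186722/49 + 93) = (5*(sqrt(6) - 5))*(-182165/49) = (5*(-5 + sqrt(6)))*(-182165/49) = (-25 + 5*sqrt(6))*(-182165/49) = 4554125/49 - 910825*sqrt(6)/49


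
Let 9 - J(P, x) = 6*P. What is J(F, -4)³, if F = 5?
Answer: -9261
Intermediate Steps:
J(P, x) = 9 - 6*P
J(F, -4)³ = (9 - 6*5)³ = (9 - 30)³ = (-21)³ = -9261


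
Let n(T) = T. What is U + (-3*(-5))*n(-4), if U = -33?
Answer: -93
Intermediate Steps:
U + (-3*(-5))*n(-4) = -33 - 3*(-5)*(-4) = -33 + 15*(-4) = -33 - 60 = -93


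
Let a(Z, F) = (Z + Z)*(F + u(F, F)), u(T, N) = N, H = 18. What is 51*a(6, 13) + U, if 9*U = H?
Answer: 15914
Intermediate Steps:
a(Z, F) = 4*F*Z (a(Z, F) = (Z + Z)*(F + F) = (2*Z)*(2*F) = 4*F*Z)
U = 2 (U = (⅑)*18 = 2)
51*a(6, 13) + U = 51*(4*13*6) + 2 = 51*312 + 2 = 15912 + 2 = 15914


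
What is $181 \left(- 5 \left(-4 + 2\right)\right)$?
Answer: $1810$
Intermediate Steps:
$181 \left(- 5 \left(-4 + 2\right)\right) = 181 \left(\left(-5\right) \left(-2\right)\right) = 181 \cdot 10 = 1810$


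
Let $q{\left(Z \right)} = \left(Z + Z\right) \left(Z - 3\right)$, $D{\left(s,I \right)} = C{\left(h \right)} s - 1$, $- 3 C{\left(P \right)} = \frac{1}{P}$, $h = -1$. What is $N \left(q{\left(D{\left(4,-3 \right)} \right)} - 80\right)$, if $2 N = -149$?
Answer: $\frac{54832}{9} \approx 6092.4$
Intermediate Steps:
$N = - \frac{149}{2}$ ($N = \frac{1}{2} \left(-149\right) = - \frac{149}{2} \approx -74.5$)
$C{\left(P \right)} = - \frac{1}{3 P}$
$D{\left(s,I \right)} = -1 + \frac{s}{3}$ ($D{\left(s,I \right)} = - \frac{1}{3 \left(-1\right)} s - 1 = \left(- \frac{1}{3}\right) \left(-1\right) s - 1 = \frac{s}{3} - 1 = -1 + \frac{s}{3}$)
$q{\left(Z \right)} = 2 Z \left(-3 + Z\right)$
$N \left(q{\left(D{\left(4,-3 \right)} \right)} - 80\right) = - \frac{149 \left(2 \left(-1 + \frac{1}{3} \cdot 4\right) \left(-3 + \left(-1 + \frac{1}{3} \cdot 4\right)\right) - 80\right)}{2} = - \frac{149 \left(2 \left(-1 + \frac{4}{3}\right) \left(-3 + \left(-1 + \frac{4}{3}\right)\right) - 80\right)}{2} = - \frac{149 \left(2 \cdot \frac{1}{3} \left(-3 + \frac{1}{3}\right) - 80\right)}{2} = - \frac{149 \left(2 \cdot \frac{1}{3} \left(- \frac{8}{3}\right) - 80\right)}{2} = - \frac{149 \left(- \frac{16}{9} - 80\right)}{2} = \left(- \frac{149}{2}\right) \left(- \frac{736}{9}\right) = \frac{54832}{9}$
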